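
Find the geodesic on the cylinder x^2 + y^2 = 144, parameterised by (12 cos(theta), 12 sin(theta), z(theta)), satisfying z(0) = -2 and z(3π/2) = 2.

Parameterise the cylinder of radius R = 12 as
    r(θ) = (12 cos θ, 12 sin θ, z(θ)).
The arc-length element is
    ds = sqrt(144 + (dz/dθ)^2) dθ,
so the Lagrangian is L = sqrt(144 + z'^2).
L depends on z' only, not on z or θ, so ∂L/∂z = 0 and
    ∂L/∂z' = z' / sqrt(144 + z'^2).
The Euler-Lagrange equation gives
    d/dθ( z' / sqrt(144 + z'^2) ) = 0,
so z' is constant. Integrating once:
    z(θ) = a θ + b,
a helix on the cylinder (a straight line when the cylinder is unrolled). The constants a, b are determined by the endpoint conditions.
With endpoint conditions z(0) = -2 and z(3π/2) = 2: from z(0) = b we get b = -2, and a·3π/2 + -2 = 2 gives a = 8/(3π), so
    z(θ) = (8/(3π)) θ − 2.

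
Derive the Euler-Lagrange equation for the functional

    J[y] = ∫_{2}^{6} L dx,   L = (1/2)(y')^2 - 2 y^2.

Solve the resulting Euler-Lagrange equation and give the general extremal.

The Lagrangian is L = (1/2)(y')^2 - 2 y^2.
∂L/∂y = -4y.
∂L/∂y' = y'.
The Euler-Lagrange equation d/dx(∂L/∂y') − ∂L/∂y = 0 becomes:
    y'' + 4 y = 0
General solution: y(x) = A sin(2x) + B cos(2x), where A and B are arbitrary constants fixed by the endpoint conditions.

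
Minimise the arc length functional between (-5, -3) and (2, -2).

Arc-length functional: J[y] = ∫ sqrt(1 + (y')^2) dx.
Lagrangian L = sqrt(1 + (y')^2) has no explicit y dependence, so ∂L/∂y = 0 and the Euler-Lagrange equation gives
    d/dx( y' / sqrt(1 + (y')^2) ) = 0  ⇒  y' / sqrt(1 + (y')^2) = const.
Hence y' is constant, so y(x) is affine.
Fitting the endpoints (-5, -3) and (2, -2):
    slope m = ((-2) − (-3)) / (2 − (-5)) = 1/7,
    intercept c = (-3) − m·(-5) = -16/7.
Extremal: y(x) = (1/7) x - 16/7.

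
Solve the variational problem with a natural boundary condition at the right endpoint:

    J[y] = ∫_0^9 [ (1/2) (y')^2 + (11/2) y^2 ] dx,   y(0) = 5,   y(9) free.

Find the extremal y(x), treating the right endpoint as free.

The Lagrangian L = (1/2) (y')^2 + (11/2) y^2 gives
    ∂L/∂y = 11 y,   ∂L/∂y' = y'.
Euler-Lagrange: y'' − 11 y = 0.
With k = sqrt(11), the general solution is
    y(x) = A cosh(sqrt(11) x) + B sinh(sqrt(11) x).
Fixed left endpoint y(0) = 5 ⇒ A = 5.
The right endpoint x = 9 is free, so the natural (transversality) condition is ∂L/∂y' |_{x=9} = 0, i.e. y'(9) = 0.
Compute y'(x) = A k sinh(k x) + B k cosh(k x), so
    y'(9) = A k sinh(k·9) + B k cosh(k·9) = 0
    ⇒ B = −A tanh(k·9) = − 5 tanh(sqrt(11)·9).
Therefore the extremal is
    y(x) = 5 cosh(sqrt(11) x) − 5 tanh(sqrt(11)·9) sinh(sqrt(11) x).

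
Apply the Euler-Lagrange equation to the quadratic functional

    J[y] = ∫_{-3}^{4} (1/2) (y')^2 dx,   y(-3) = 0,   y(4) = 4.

The Lagrangian is L = (1/2) (y')^2.
Compute ∂L/∂y = 0, ∂L/∂y' = y'.
The Euler-Lagrange equation d/dx(∂L/∂y') − ∂L/∂y = 0 reduces to
    y'' = 0.
Its general solution is
    y(x) = A x + B,
with A, B fixed by the endpoint conditions.
Applying the endpoint conditions y(-3) = 0 and y(4) = 4: solve A·-3 + B = 0 and A·4 + B = 4. Subtracting gives A(4 − -3) = 4 − 0, so A = 4/7, and B = 0 − A·-3 = 12/7. Therefore
    y(x) = (4/7) x + 12/7.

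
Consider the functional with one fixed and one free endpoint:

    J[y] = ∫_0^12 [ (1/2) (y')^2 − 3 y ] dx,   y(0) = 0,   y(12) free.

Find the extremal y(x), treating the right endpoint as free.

The Lagrangian L = (1/2) (y')^2 − 3 y gives
    ∂L/∂y = −3,   ∂L/∂y' = y'.
Euler-Lagrange: d/dx(y') − (−3) = 0, i.e. y'' + 3 = 0, so
    y(x) = −(3/2) x^2 + C1 x + C2.
Fixed left endpoint y(0) = 0 ⇒ C2 = 0.
The right endpoint x = 12 is free, so the natural (transversality) condition is ∂L/∂y' |_{x=12} = 0, i.e. y'(12) = 0.
Compute y'(x) = −3 x + C1, so y'(12) = −36 + C1 = 0 ⇒ C1 = 36.
Therefore the extremal is
    y(x) = −(3/2) x^2 + 36 x.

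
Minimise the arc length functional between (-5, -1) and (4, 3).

Arc-length functional: J[y] = ∫ sqrt(1 + (y')^2) dx.
Lagrangian L = sqrt(1 + (y')^2) has no explicit y dependence, so ∂L/∂y = 0 and the Euler-Lagrange equation gives
    d/dx( y' / sqrt(1 + (y')^2) ) = 0  ⇒  y' / sqrt(1 + (y')^2) = const.
Hence y' is constant, so y(x) is affine.
Fitting the endpoints (-5, -1) and (4, 3):
    slope m = (3 − (-1)) / (4 − (-5)) = 4/9,
    intercept c = (-1) − m·(-5) = 11/9.
Extremal: y(x) = (4/9) x + 11/9.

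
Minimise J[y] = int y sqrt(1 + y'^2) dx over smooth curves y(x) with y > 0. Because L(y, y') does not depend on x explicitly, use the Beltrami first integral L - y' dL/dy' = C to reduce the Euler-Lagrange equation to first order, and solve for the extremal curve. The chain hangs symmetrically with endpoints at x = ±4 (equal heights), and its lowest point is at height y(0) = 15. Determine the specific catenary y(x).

The Lagrangian L(y, y') = y sqrt(1 + y'^2) has no explicit x dependence, so the Beltrami identity applies:
    L − y' ∂L/∂y' = C.
Compute ∂L/∂y' = y · y' / sqrt(1 + y'^2). Then
    L − y' ∂L/∂y'
    = y sqrt(1 + y'^2) − y · y'^2 / sqrt(1 + y'^2)
    = y (1 + y'^2 − y'^2) / sqrt(1 + y'^2)
    = y / sqrt(1 + y'^2) = C.
Squaring gives y^2 = C^2 (1 + y'^2), i.e.
    y'^2 = y^2 / C^2 − 1.
Separating variables,
    dy / sqrt(y^2 − C^2) = dx / C,
and integrating gives arccosh(y / C) = (x − a)/C, so
    y(x) = C cosh((x − a)/C),
the catenary. The constants C and a are fixed by the two endpoint conditions (and, for the hanging-chain problem, the length constraint selects C).
Now fit the given data. The endpoints x = ±4 are symmetric at equal height, so the catenary is even about its minimum: a = 0 and y(x) = C cosh(x/C). The lowest point is y(0) = C cosh(0) = C, and we are told y(0) = 15, so C = 15. Therefore
    y(x) = 15 cosh(x/15),
and at the endpoints
    y(±4) = 15 cosh(4/15).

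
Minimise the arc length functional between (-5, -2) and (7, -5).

Arc-length functional: J[y] = ∫ sqrt(1 + (y')^2) dx.
Lagrangian L = sqrt(1 + (y')^2) has no explicit y dependence, so ∂L/∂y = 0 and the Euler-Lagrange equation gives
    d/dx( y' / sqrt(1 + (y')^2) ) = 0  ⇒  y' / sqrt(1 + (y')^2) = const.
Hence y' is constant, so y(x) is affine.
Fitting the endpoints (-5, -2) and (7, -5):
    slope m = ((-5) − (-2)) / (7 − (-5)) = -1/4,
    intercept c = (-2) − m·(-5) = -13/4.
Extremal: y(x) = (-1/4) x - 13/4.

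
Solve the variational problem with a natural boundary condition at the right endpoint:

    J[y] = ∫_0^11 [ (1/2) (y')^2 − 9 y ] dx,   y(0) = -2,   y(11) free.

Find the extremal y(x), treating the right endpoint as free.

The Lagrangian L = (1/2) (y')^2 − 9 y gives
    ∂L/∂y = −9,   ∂L/∂y' = y'.
Euler-Lagrange: d/dx(y') − (−9) = 0, i.e. y'' + 9 = 0, so
    y(x) = −(9/2) x^2 + C1 x + C2.
Fixed left endpoint y(0) = -2 ⇒ C2 = -2.
The right endpoint x = 11 is free, so the natural (transversality) condition is ∂L/∂y' |_{x=11} = 0, i.e. y'(11) = 0.
Compute y'(x) = −9 x + C1, so y'(11) = −99 + C1 = 0 ⇒ C1 = 99.
Therefore the extremal is
    y(x) = −(9/2) x^2 + 99 x − 2.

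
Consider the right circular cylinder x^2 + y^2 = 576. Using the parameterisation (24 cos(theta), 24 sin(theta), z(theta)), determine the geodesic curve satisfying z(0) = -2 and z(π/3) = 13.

Parameterise the cylinder of radius R = 24 as
    r(θ) = (24 cos θ, 24 sin θ, z(θ)).
The arc-length element is
    ds = sqrt(576 + (dz/dθ)^2) dθ,
so the Lagrangian is L = sqrt(576 + z'^2).
L depends on z' only, not on z or θ, so ∂L/∂z = 0 and
    ∂L/∂z' = z' / sqrt(576 + z'^2).
The Euler-Lagrange equation gives
    d/dθ( z' / sqrt(576 + z'^2) ) = 0,
so z' is constant. Integrating once:
    z(θ) = a θ + b,
a helix on the cylinder (a straight line when the cylinder is unrolled). The constants a, b are determined by the endpoint conditions.
With endpoint conditions z(0) = -2 and z(π/3) = 13: from z(0) = b we get b = -2, and a·π/3 + -2 = 13 gives a = 45/π, so
    z(θ) = (45/π) θ − 2.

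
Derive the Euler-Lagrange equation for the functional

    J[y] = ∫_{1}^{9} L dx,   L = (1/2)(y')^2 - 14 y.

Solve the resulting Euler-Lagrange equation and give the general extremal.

The Lagrangian is L = (1/2)(y')^2 - 14 y.
∂L/∂y = -14.
∂L/∂y' = y'.
The Euler-Lagrange equation d/dx(∂L/∂y') − ∂L/∂y = 0 becomes:
    y'' + 14 = 0
General solution: y(x) = -7 x^2 + A x + B, where A and B are arbitrary constants fixed by the endpoint conditions.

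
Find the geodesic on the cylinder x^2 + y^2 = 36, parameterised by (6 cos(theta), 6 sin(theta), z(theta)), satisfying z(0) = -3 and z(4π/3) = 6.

Parameterise the cylinder of radius R = 6 as
    r(θ) = (6 cos θ, 6 sin θ, z(θ)).
The arc-length element is
    ds = sqrt(36 + (dz/dθ)^2) dθ,
so the Lagrangian is L = sqrt(36 + z'^2).
L depends on z' only, not on z or θ, so ∂L/∂z = 0 and
    ∂L/∂z' = z' / sqrt(36 + z'^2).
The Euler-Lagrange equation gives
    d/dθ( z' / sqrt(36 + z'^2) ) = 0,
so z' is constant. Integrating once:
    z(θ) = a θ + b,
a helix on the cylinder (a straight line when the cylinder is unrolled). The constants a, b are determined by the endpoint conditions.
With endpoint conditions z(0) = -3 and z(4π/3) = 6: from z(0) = b we get b = -3, and a·4π/3 + -3 = 6 gives a = 27/(4π), so
    z(θ) = (27/(4π)) θ − 3.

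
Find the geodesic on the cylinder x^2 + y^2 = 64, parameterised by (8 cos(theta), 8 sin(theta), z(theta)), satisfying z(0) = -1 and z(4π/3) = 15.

Parameterise the cylinder of radius R = 8 as
    r(θ) = (8 cos θ, 8 sin θ, z(θ)).
The arc-length element is
    ds = sqrt(64 + (dz/dθ)^2) dθ,
so the Lagrangian is L = sqrt(64 + z'^2).
L depends on z' only, not on z or θ, so ∂L/∂z = 0 and
    ∂L/∂z' = z' / sqrt(64 + z'^2).
The Euler-Lagrange equation gives
    d/dθ( z' / sqrt(64 + z'^2) ) = 0,
so z' is constant. Integrating once:
    z(θ) = a θ + b,
a helix on the cylinder (a straight line when the cylinder is unrolled). The constants a, b are determined by the endpoint conditions.
With endpoint conditions z(0) = -1 and z(4π/3) = 15: from z(0) = b we get b = -1, and a·4π/3 + -1 = 15 gives a = 12/π, so
    z(θ) = (12/π) θ − 1.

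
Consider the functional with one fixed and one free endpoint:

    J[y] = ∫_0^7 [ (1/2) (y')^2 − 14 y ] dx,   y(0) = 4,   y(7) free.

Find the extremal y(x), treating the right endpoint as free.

The Lagrangian L = (1/2) (y')^2 − 14 y gives
    ∂L/∂y = −14,   ∂L/∂y' = y'.
Euler-Lagrange: d/dx(y') − (−14) = 0, i.e. y'' + 14 = 0, so
    y(x) = −(14/2) x^2 + C1 x + C2.
Fixed left endpoint y(0) = 4 ⇒ C2 = 4.
The right endpoint x = 7 is free, so the natural (transversality) condition is ∂L/∂y' |_{x=7} = 0, i.e. y'(7) = 0.
Compute y'(x) = −14 x + C1, so y'(7) = −98 + C1 = 0 ⇒ C1 = 98.
Therefore the extremal is
    y(x) = −7 x^2 + 98 x + 4.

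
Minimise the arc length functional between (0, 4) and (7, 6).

Arc-length functional: J[y] = ∫ sqrt(1 + (y')^2) dx.
Lagrangian L = sqrt(1 + (y')^2) has no explicit y dependence, so ∂L/∂y = 0 and the Euler-Lagrange equation gives
    d/dx( y' / sqrt(1 + (y')^2) ) = 0  ⇒  y' / sqrt(1 + (y')^2) = const.
Hence y' is constant, so y(x) is affine.
Fitting the endpoints (0, 4) and (7, 6):
    slope m = (6 − 4) / (7 − 0) = 2/7,
    intercept c = 4 − m·0 = 4.
Extremal: y(x) = (2/7) x + 4.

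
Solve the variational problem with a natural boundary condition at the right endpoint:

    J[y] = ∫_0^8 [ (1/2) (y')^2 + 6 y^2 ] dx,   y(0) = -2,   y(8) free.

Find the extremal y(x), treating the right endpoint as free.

The Lagrangian L = (1/2) (y')^2 + 6 y^2 gives
    ∂L/∂y = 12 y,   ∂L/∂y' = y'.
Euler-Lagrange: y'' − 12 y = 0.
With k = sqrt(12), the general solution is
    y(x) = A cosh(sqrt(12) x) + B sinh(sqrt(12) x).
Fixed left endpoint y(0) = -2 ⇒ A = -2.
The right endpoint x = 8 is free, so the natural (transversality) condition is ∂L/∂y' |_{x=8} = 0, i.e. y'(8) = 0.
Compute y'(x) = A k sinh(k x) + B k cosh(k x), so
    y'(8) = A k sinh(k·8) + B k cosh(k·8) = 0
    ⇒ B = −A tanh(k·8) = 2 tanh(sqrt(12)·8).
Therefore the extremal is
    y(x) = −2 cosh(sqrt(12) x) + 2 tanh(sqrt(12)·8) sinh(sqrt(12) x).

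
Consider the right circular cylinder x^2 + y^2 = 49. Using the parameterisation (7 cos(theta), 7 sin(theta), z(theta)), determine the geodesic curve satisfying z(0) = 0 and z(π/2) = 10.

Parameterise the cylinder of radius R = 7 as
    r(θ) = (7 cos θ, 7 sin θ, z(θ)).
The arc-length element is
    ds = sqrt(49 + (dz/dθ)^2) dθ,
so the Lagrangian is L = sqrt(49 + z'^2).
L depends on z' only, not on z or θ, so ∂L/∂z = 0 and
    ∂L/∂z' = z' / sqrt(49 + z'^2).
The Euler-Lagrange equation gives
    d/dθ( z' / sqrt(49 + z'^2) ) = 0,
so z' is constant. Integrating once:
    z(θ) = a θ + b,
a helix on the cylinder (a straight line when the cylinder is unrolled). The constants a, b are determined by the endpoint conditions.
With endpoint conditions z(0) = 0 and z(π/2) = 10: from z(0) = b we get b = 0, and a·π/2 + 0 = 10 gives a = 20/π, so
    z(θ) = (20/π) θ.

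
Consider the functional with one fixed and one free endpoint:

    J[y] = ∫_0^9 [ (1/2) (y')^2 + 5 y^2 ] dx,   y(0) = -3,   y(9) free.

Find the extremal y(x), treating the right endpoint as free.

The Lagrangian L = (1/2) (y')^2 + 5 y^2 gives
    ∂L/∂y = 10 y,   ∂L/∂y' = y'.
Euler-Lagrange: y'' − 10 y = 0.
With k = sqrt(10), the general solution is
    y(x) = A cosh(sqrt(10) x) + B sinh(sqrt(10) x).
Fixed left endpoint y(0) = -3 ⇒ A = -3.
The right endpoint x = 9 is free, so the natural (transversality) condition is ∂L/∂y' |_{x=9} = 0, i.e. y'(9) = 0.
Compute y'(x) = A k sinh(k x) + B k cosh(k x), so
    y'(9) = A k sinh(k·9) + B k cosh(k·9) = 0
    ⇒ B = −A tanh(k·9) = 3 tanh(sqrt(10)·9).
Therefore the extremal is
    y(x) = −3 cosh(sqrt(10) x) + 3 tanh(sqrt(10)·9) sinh(sqrt(10) x).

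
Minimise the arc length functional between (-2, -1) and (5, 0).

Arc-length functional: J[y] = ∫ sqrt(1 + (y')^2) dx.
Lagrangian L = sqrt(1 + (y')^2) has no explicit y dependence, so ∂L/∂y = 0 and the Euler-Lagrange equation gives
    d/dx( y' / sqrt(1 + (y')^2) ) = 0  ⇒  y' / sqrt(1 + (y')^2) = const.
Hence y' is constant, so y(x) is affine.
Fitting the endpoints (-2, -1) and (5, 0):
    slope m = (0 − (-1)) / (5 − (-2)) = 1/7,
    intercept c = (-1) − m·(-2) = -5/7.
Extremal: y(x) = (1/7) x - 5/7.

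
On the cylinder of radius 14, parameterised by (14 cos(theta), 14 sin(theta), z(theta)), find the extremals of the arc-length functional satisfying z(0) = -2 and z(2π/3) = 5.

Parameterise the cylinder of radius R = 14 as
    r(θ) = (14 cos θ, 14 sin θ, z(θ)).
The arc-length element is
    ds = sqrt(196 + (dz/dθ)^2) dθ,
so the Lagrangian is L = sqrt(196 + z'^2).
L depends on z' only, not on z or θ, so ∂L/∂z = 0 and
    ∂L/∂z' = z' / sqrt(196 + z'^2).
The Euler-Lagrange equation gives
    d/dθ( z' / sqrt(196 + z'^2) ) = 0,
so z' is constant. Integrating once:
    z(θ) = a θ + b,
a helix on the cylinder (a straight line when the cylinder is unrolled). The constants a, b are determined by the endpoint conditions.
With endpoint conditions z(0) = -2 and z(2π/3) = 5: from z(0) = b we get b = -2, and a·2π/3 + -2 = 5 gives a = 21/(2π), so
    z(θ) = (21/(2π)) θ − 2.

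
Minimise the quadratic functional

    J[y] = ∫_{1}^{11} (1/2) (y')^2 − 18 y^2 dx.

The Lagrangian is L = (1/2) (y')^2 − 18 y^2.
Compute ∂L/∂y = -36y, ∂L/∂y' = y'.
The Euler-Lagrange equation d/dx(∂L/∂y') − ∂L/∂y = 0 reduces to
    y'' + 36 y = 0.
Its general solution is
    y(x) = A sin(6x) + B cos(6x),
with A, B fixed by the endpoint conditions.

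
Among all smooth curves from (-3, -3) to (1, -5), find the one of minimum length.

Arc-length functional: J[y] = ∫ sqrt(1 + (y')^2) dx.
Lagrangian L = sqrt(1 + (y')^2) has no explicit y dependence, so ∂L/∂y = 0 and the Euler-Lagrange equation gives
    d/dx( y' / sqrt(1 + (y')^2) ) = 0  ⇒  y' / sqrt(1 + (y')^2) = const.
Hence y' is constant, so y(x) is affine.
Fitting the endpoints (-3, -3) and (1, -5):
    slope m = ((-5) − (-3)) / (1 − (-3)) = -1/2,
    intercept c = (-3) − m·(-3) = -9/2.
Extremal: y(x) = (-1/2) x - 9/2.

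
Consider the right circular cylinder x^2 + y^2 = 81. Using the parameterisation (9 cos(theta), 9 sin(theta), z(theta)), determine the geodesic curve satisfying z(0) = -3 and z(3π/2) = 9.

Parameterise the cylinder of radius R = 9 as
    r(θ) = (9 cos θ, 9 sin θ, z(θ)).
The arc-length element is
    ds = sqrt(81 + (dz/dθ)^2) dθ,
so the Lagrangian is L = sqrt(81 + z'^2).
L depends on z' only, not on z or θ, so ∂L/∂z = 0 and
    ∂L/∂z' = z' / sqrt(81 + z'^2).
The Euler-Lagrange equation gives
    d/dθ( z' / sqrt(81 + z'^2) ) = 0,
so z' is constant. Integrating once:
    z(θ) = a θ + b,
a helix on the cylinder (a straight line when the cylinder is unrolled). The constants a, b are determined by the endpoint conditions.
With endpoint conditions z(0) = -3 and z(3π/2) = 9: from z(0) = b we get b = -3, and a·3π/2 + -3 = 9 gives a = 8/π, so
    z(θ) = (8/π) θ − 3.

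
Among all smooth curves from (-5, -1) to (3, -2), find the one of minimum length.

Arc-length functional: J[y] = ∫ sqrt(1 + (y')^2) dx.
Lagrangian L = sqrt(1 + (y')^2) has no explicit y dependence, so ∂L/∂y = 0 and the Euler-Lagrange equation gives
    d/dx( y' / sqrt(1 + (y')^2) ) = 0  ⇒  y' / sqrt(1 + (y')^2) = const.
Hence y' is constant, so y(x) is affine.
Fitting the endpoints (-5, -1) and (3, -2):
    slope m = ((-2) − (-1)) / (3 − (-5)) = -1/8,
    intercept c = (-1) − m·(-5) = -13/8.
Extremal: y(x) = (-1/8) x - 13/8.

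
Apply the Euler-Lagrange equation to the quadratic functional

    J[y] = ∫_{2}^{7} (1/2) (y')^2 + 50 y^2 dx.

The Lagrangian is L = (1/2) (y')^2 + 50 y^2.
Compute ∂L/∂y = 100y, ∂L/∂y' = y'.
The Euler-Lagrange equation d/dx(∂L/∂y') − ∂L/∂y = 0 reduces to
    y'' − 100 y = 0.
Its general solution is
    y(x) = A e^(10x) + B e^(−10x),
with A, B fixed by the endpoint conditions.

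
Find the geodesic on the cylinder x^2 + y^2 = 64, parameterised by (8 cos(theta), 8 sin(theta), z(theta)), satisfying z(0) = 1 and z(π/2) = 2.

Parameterise the cylinder of radius R = 8 as
    r(θ) = (8 cos θ, 8 sin θ, z(θ)).
The arc-length element is
    ds = sqrt(64 + (dz/dθ)^2) dθ,
so the Lagrangian is L = sqrt(64 + z'^2).
L depends on z' only, not on z or θ, so ∂L/∂z = 0 and
    ∂L/∂z' = z' / sqrt(64 + z'^2).
The Euler-Lagrange equation gives
    d/dθ( z' / sqrt(64 + z'^2) ) = 0,
so z' is constant. Integrating once:
    z(θ) = a θ + b,
a helix on the cylinder (a straight line when the cylinder is unrolled). The constants a, b are determined by the endpoint conditions.
With endpoint conditions z(0) = 1 and z(π/2) = 2: from z(0) = b we get b = 1, and a·π/2 + 1 = 2 gives a = 2/π, so
    z(θ) = (2/π) θ + 1.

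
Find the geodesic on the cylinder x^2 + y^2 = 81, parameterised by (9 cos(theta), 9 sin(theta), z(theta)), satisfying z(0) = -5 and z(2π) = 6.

Parameterise the cylinder of radius R = 9 as
    r(θ) = (9 cos θ, 9 sin θ, z(θ)).
The arc-length element is
    ds = sqrt(81 + (dz/dθ)^2) dθ,
so the Lagrangian is L = sqrt(81 + z'^2).
L depends on z' only, not on z or θ, so ∂L/∂z = 0 and
    ∂L/∂z' = z' / sqrt(81 + z'^2).
The Euler-Lagrange equation gives
    d/dθ( z' / sqrt(81 + z'^2) ) = 0,
so z' is constant. Integrating once:
    z(θ) = a θ + b,
a helix on the cylinder (a straight line when the cylinder is unrolled). The constants a, b are determined by the endpoint conditions.
With endpoint conditions z(0) = -5 and z(2π) = 6: from z(0) = b we get b = -5, and a·2π + -5 = 6 gives a = 11/(2π), so
    z(θ) = (11/(2π)) θ − 5.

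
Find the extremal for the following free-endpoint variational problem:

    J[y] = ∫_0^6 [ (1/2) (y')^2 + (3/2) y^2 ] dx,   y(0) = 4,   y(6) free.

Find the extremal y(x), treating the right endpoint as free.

The Lagrangian L = (1/2) (y')^2 + (3/2) y^2 gives
    ∂L/∂y = 3 y,   ∂L/∂y' = y'.
Euler-Lagrange: y'' − 3 y = 0.
With k = sqrt(3), the general solution is
    y(x) = A cosh(sqrt(3) x) + B sinh(sqrt(3) x).
Fixed left endpoint y(0) = 4 ⇒ A = 4.
The right endpoint x = 6 is free, so the natural (transversality) condition is ∂L/∂y' |_{x=6} = 0, i.e. y'(6) = 0.
Compute y'(x) = A k sinh(k x) + B k cosh(k x), so
    y'(6) = A k sinh(k·6) + B k cosh(k·6) = 0
    ⇒ B = −A tanh(k·6) = − 4 tanh(sqrt(3)·6).
Therefore the extremal is
    y(x) = 4 cosh(sqrt(3) x) − 4 tanh(sqrt(3)·6) sinh(sqrt(3) x).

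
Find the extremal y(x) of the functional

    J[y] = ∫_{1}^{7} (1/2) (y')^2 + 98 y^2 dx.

The Lagrangian is L = (1/2) (y')^2 + 98 y^2.
Compute ∂L/∂y = 196y, ∂L/∂y' = y'.
The Euler-Lagrange equation d/dx(∂L/∂y') − ∂L/∂y = 0 reduces to
    y'' − 196 y = 0.
Its general solution is
    y(x) = A e^(14x) + B e^(−14x),
with A, B fixed by the endpoint conditions.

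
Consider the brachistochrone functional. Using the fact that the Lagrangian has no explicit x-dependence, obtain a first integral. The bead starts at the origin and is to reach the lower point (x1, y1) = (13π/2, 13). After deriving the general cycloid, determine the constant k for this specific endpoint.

The Lagrangian L = sqrt((1 + y'^2) / y) has no explicit x dependence, so the Beltrami identity applies:
    L − y' ∂L/∂y' = C.
Compute ∂L/∂y' = y' / sqrt(y (1 + y'^2)).
Substitute:
    sqrt((1 + y'^2)/y) − y'·y' / sqrt(y (1 + y'^2))
    = (1 + y'^2) / sqrt(y (1 + y'^2)) − y'^2 / sqrt(y (1 + y'^2))
    = 1 / sqrt(y (1 + y'^2)) = C.
Squaring and rearranging gives the first integral
    y (1 + y'^2) = 1/C^2 =: k   (constant).
Solving this first-order ODE by the substitution
    y = (k/2)(1 − cos θ)
yields the cycloid parameterisation
    x(θ) = (k/2)(θ − sin θ),   y(θ) = (k/2)(1 − cos θ).
The constant k is fixed by the endpoint condition.
Now fit the given lower endpoint (x1, y1) = (13π/2, 13). At the bottom of the first arch (θ = π), the parametric equations give
    y(π) = (k/2)(1 − cos π) = k,
    x(π) = (k/2)(π − sin π) = kπ/2.
Matching y(π) = 13 gives k = 13, consistent with x(π) = 13π/2. Therefore the specific cycloid is
    x(θ) = (13/2)(θ − sin θ),   y(θ) = (13/2)(1 − cos θ).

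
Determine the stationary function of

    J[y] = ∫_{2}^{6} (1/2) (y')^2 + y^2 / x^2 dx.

The Lagrangian is L = (1/2) (y')^2 + y^2 / x^2.
Compute ∂L/∂y = 2y/x^2, ∂L/∂y' = y'.
The Euler-Lagrange equation d/dx(∂L/∂y') − ∂L/∂y = 0 reduces to
    y'' − 2/x^2 · y = 0  (x > 0).
Its general solution is
    y(x) = A x^2 + B / x,
with A, B fixed by the endpoint conditions.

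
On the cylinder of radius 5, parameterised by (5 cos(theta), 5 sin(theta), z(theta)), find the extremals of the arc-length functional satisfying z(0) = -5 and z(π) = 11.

Parameterise the cylinder of radius R = 5 as
    r(θ) = (5 cos θ, 5 sin θ, z(θ)).
The arc-length element is
    ds = sqrt(25 + (dz/dθ)^2) dθ,
so the Lagrangian is L = sqrt(25 + z'^2).
L depends on z' only, not on z or θ, so ∂L/∂z = 0 and
    ∂L/∂z' = z' / sqrt(25 + z'^2).
The Euler-Lagrange equation gives
    d/dθ( z' / sqrt(25 + z'^2) ) = 0,
so z' is constant. Integrating once:
    z(θ) = a θ + b,
a helix on the cylinder (a straight line when the cylinder is unrolled). The constants a, b are determined by the endpoint conditions.
With endpoint conditions z(0) = -5 and z(π) = 11: from z(0) = b we get b = -5, and a·π + -5 = 11 gives a = 16/π, so
    z(θ) = (16/π) θ − 5.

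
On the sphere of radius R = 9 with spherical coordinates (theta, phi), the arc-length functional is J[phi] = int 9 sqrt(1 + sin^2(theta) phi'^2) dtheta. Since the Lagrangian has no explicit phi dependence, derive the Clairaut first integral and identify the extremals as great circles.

On the sphere of radius R = 9 with spherical coordinates (θ, φ), the induced metric is
    ds^2 = 81(dθ^2 + sin^2(θ) dφ^2).
Parameterise by θ; the arc-length functional is
    J[φ] = ∫ 9 sqrt(1 + sin^2(θ) (dφ/dθ)^2) dθ,
so L = 9 sqrt(1 + sin^2(θ) φ'^2). Compute
    ∂L/∂φ = 0  (L has no explicit φ dependence),
    ∂L/∂φ' = 9 sin^2(θ) φ' / sqrt(1 + sin^2(θ) φ'^2).
Since ∂L/∂φ = 0, the Euler-Lagrange equation
    d/dθ(∂L/∂φ') − ∂L/∂φ = 0
reduces to d/dθ(∂L/∂φ') = 0, i.e. the momentum conjugate to φ is conserved:
    9 sin^2(θ) φ' / sqrt(1 + sin^2(θ) φ'^2) = C.
The overall factor of 9 is constant, so dividing through gives Clairaut's relation sin^2(θ) φ' / sqrt(1 + sin^2(θ) φ'^2) = C' (with C' = C/9). Solving for φ' and integrating gives the great-circle family
    cot(θ) = A cos(φ − φ_0),
i.e. the intersection of the sphere with a plane through the origin. The two constants A and φ_0 (equivalently C and one phase) are fixed by the two endpoint conditions.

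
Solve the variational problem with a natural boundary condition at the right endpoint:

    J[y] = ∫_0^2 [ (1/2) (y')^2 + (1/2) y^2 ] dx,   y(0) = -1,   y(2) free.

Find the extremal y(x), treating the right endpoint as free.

The Lagrangian L = (1/2) (y')^2 + (1/2) y^2 gives
    ∂L/∂y = 1 y,   ∂L/∂y' = y'.
Euler-Lagrange: y'' − y = 0.
With k = 1, the general solution is
    y(x) = A cosh(x) + B sinh(x).
Fixed left endpoint y(0) = -1 ⇒ A = -1.
The right endpoint x = 2 is free, so the natural (transversality) condition is ∂L/∂y' |_{x=2} = 0, i.e. y'(2) = 0.
Compute y'(x) = A k sinh(k x) + B k cosh(k x), so
    y'(2) = A k sinh(k·2) + B k cosh(k·2) = 0
    ⇒ B = −A tanh(k·2) = tanh(1·2).
Therefore the extremal is
    y(x) = −cosh(1 x) + tanh(1·2) sinh(1 x).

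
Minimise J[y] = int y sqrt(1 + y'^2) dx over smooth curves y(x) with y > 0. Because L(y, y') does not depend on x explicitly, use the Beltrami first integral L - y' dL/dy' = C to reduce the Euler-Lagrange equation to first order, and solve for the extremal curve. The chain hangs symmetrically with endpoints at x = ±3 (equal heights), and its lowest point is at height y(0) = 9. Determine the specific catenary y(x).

The Lagrangian L(y, y') = y sqrt(1 + y'^2) has no explicit x dependence, so the Beltrami identity applies:
    L − y' ∂L/∂y' = C.
Compute ∂L/∂y' = y · y' / sqrt(1 + y'^2). Then
    L − y' ∂L/∂y'
    = y sqrt(1 + y'^2) − y · y'^2 / sqrt(1 + y'^2)
    = y (1 + y'^2 − y'^2) / sqrt(1 + y'^2)
    = y / sqrt(1 + y'^2) = C.
Squaring gives y^2 = C^2 (1 + y'^2), i.e.
    y'^2 = y^2 / C^2 − 1.
Separating variables,
    dy / sqrt(y^2 − C^2) = dx / C,
and integrating gives arccosh(y / C) = (x − a)/C, so
    y(x) = C cosh((x − a)/C),
the catenary. The constants C and a are fixed by the two endpoint conditions (and, for the hanging-chain problem, the length constraint selects C).
Now fit the given data. The endpoints x = ±3 are symmetric at equal height, so the catenary is even about its minimum: a = 0 and y(x) = C cosh(x/C). The lowest point is y(0) = C cosh(0) = C, and we are told y(0) = 9, so C = 9. Therefore
    y(x) = 9 cosh(x/9),
and at the endpoints
    y(±3) = 9 cosh(3/9).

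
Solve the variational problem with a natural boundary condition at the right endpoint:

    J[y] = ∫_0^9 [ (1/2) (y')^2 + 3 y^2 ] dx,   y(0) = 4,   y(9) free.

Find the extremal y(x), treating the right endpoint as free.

The Lagrangian L = (1/2) (y')^2 + 3 y^2 gives
    ∂L/∂y = 6 y,   ∂L/∂y' = y'.
Euler-Lagrange: y'' − 6 y = 0.
With k = sqrt(6), the general solution is
    y(x) = A cosh(sqrt(6) x) + B sinh(sqrt(6) x).
Fixed left endpoint y(0) = 4 ⇒ A = 4.
The right endpoint x = 9 is free, so the natural (transversality) condition is ∂L/∂y' |_{x=9} = 0, i.e. y'(9) = 0.
Compute y'(x) = A k sinh(k x) + B k cosh(k x), so
    y'(9) = A k sinh(k·9) + B k cosh(k·9) = 0
    ⇒ B = −A tanh(k·9) = − 4 tanh(sqrt(6)·9).
Therefore the extremal is
    y(x) = 4 cosh(sqrt(6) x) − 4 tanh(sqrt(6)·9) sinh(sqrt(6) x).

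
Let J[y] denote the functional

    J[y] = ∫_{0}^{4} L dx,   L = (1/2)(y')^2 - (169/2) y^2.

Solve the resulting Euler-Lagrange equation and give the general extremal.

The Lagrangian is L = (1/2)(y')^2 - (169/2) y^2.
∂L/∂y = -169y.
∂L/∂y' = y'.
The Euler-Lagrange equation d/dx(∂L/∂y') − ∂L/∂y = 0 becomes:
    y'' + 169 y = 0
General solution: y(x) = A sin(13x) + B cos(13x), where A and B are arbitrary constants fixed by the endpoint conditions.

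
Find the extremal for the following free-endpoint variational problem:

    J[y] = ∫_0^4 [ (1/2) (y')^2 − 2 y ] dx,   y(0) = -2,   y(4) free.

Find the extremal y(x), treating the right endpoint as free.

The Lagrangian L = (1/2) (y')^2 − 2 y gives
    ∂L/∂y = −2,   ∂L/∂y' = y'.
Euler-Lagrange: d/dx(y') − (−2) = 0, i.e. y'' + 2 = 0, so
    y(x) = −(2/2) x^2 + C1 x + C2.
Fixed left endpoint y(0) = -2 ⇒ C2 = -2.
The right endpoint x = 4 is free, so the natural (transversality) condition is ∂L/∂y' |_{x=4} = 0, i.e. y'(4) = 0.
Compute y'(x) = −2 x + C1, so y'(4) = −8 + C1 = 0 ⇒ C1 = 8.
Therefore the extremal is
    y(x) = −x^2 + 8 x − 2.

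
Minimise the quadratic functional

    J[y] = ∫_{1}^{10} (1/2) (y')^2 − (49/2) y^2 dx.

The Lagrangian is L = (1/2) (y')^2 − (49/2) y^2.
Compute ∂L/∂y = -49y, ∂L/∂y' = y'.
The Euler-Lagrange equation d/dx(∂L/∂y') − ∂L/∂y = 0 reduces to
    y'' + 49 y = 0.
Its general solution is
    y(x) = A sin(7x) + B cos(7x),
with A, B fixed by the endpoint conditions.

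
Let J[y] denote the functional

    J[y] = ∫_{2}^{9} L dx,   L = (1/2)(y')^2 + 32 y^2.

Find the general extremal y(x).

The Lagrangian is L = (1/2)(y')^2 + 32 y^2.
∂L/∂y = 64y.
∂L/∂y' = y'.
The Euler-Lagrange equation d/dx(∂L/∂y') − ∂L/∂y = 0 becomes:
    y'' - 64 y = 0
General solution: y(x) = A e^(8x) + B e^(-8x), where A and B are arbitrary constants fixed by the endpoint conditions.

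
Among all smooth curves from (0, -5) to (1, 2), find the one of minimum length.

Arc-length functional: J[y] = ∫ sqrt(1 + (y')^2) dx.
Lagrangian L = sqrt(1 + (y')^2) has no explicit y dependence, so ∂L/∂y = 0 and the Euler-Lagrange equation gives
    d/dx( y' / sqrt(1 + (y')^2) ) = 0  ⇒  y' / sqrt(1 + (y')^2) = const.
Hence y' is constant, so y(x) is affine.
Fitting the endpoints (0, -5) and (1, 2):
    slope m = (2 − (-5)) / (1 − 0) = 7,
    intercept c = (-5) − m·0 = -5.
Extremal: y(x) = 7 x - 5.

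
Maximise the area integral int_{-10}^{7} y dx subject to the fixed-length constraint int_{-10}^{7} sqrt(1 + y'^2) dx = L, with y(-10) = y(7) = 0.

Set up the augmented Lagrangian using a multiplier λ for the length constraint:
    F(y, y') = y − λ sqrt(1 + y'^2).
F has no explicit x dependence, so the Beltrami identity yields a first integral
    F − y' ∂F/∂y' = C.
Compute ∂F/∂y' = −λ y' / sqrt(1 + y'^2). Then
    y − λ sqrt(1 + y'^2) + λ y'^2 / sqrt(1 + y'^2) = C
    ⇒  y − λ / sqrt(1 + y'^2) = C.
Solving for y' and integrating gives
    (x − a)^2 + (y − b)^2 = λ^2,
a circular arc of radius λ. The constants a, b are determined by the endpoint conditions y(-10) = y(7) = 0, and λ is fixed implicitly by the length constraint
    ∫_{-10}^{7} sqrt(1 + y'^2) dx = L.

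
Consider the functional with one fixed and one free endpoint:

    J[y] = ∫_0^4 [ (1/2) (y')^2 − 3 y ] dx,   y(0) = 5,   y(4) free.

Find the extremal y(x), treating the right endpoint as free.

The Lagrangian L = (1/2) (y')^2 − 3 y gives
    ∂L/∂y = −3,   ∂L/∂y' = y'.
Euler-Lagrange: d/dx(y') − (−3) = 0, i.e. y'' + 3 = 0, so
    y(x) = −(3/2) x^2 + C1 x + C2.
Fixed left endpoint y(0) = 5 ⇒ C2 = 5.
The right endpoint x = 4 is free, so the natural (transversality) condition is ∂L/∂y' |_{x=4} = 0, i.e. y'(4) = 0.
Compute y'(x) = −3 x + C1, so y'(4) = −12 + C1 = 0 ⇒ C1 = 12.
Therefore the extremal is
    y(x) = −(3/2) x^2 + 12 x + 5.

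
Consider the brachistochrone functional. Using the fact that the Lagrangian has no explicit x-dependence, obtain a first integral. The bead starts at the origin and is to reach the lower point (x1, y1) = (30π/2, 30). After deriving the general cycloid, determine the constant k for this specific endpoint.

The Lagrangian L = sqrt((1 + y'^2) / y) has no explicit x dependence, so the Beltrami identity applies:
    L − y' ∂L/∂y' = C.
Compute ∂L/∂y' = y' / sqrt(y (1 + y'^2)).
Substitute:
    sqrt((1 + y'^2)/y) − y'·y' / sqrt(y (1 + y'^2))
    = (1 + y'^2) / sqrt(y (1 + y'^2)) − y'^2 / sqrt(y (1 + y'^2))
    = 1 / sqrt(y (1 + y'^2)) = C.
Squaring and rearranging gives the first integral
    y (1 + y'^2) = 1/C^2 =: k   (constant).
Solving this first-order ODE by the substitution
    y = (k/2)(1 − cos θ)
yields the cycloid parameterisation
    x(θ) = (k/2)(θ − sin θ),   y(θ) = (k/2)(1 − cos θ).
The constant k is fixed by the endpoint condition.
Now fit the given lower endpoint (x1, y1) = (30π/2, 30). At the bottom of the first arch (θ = π), the parametric equations give
    y(π) = (k/2)(1 − cos π) = k,
    x(π) = (k/2)(π − sin π) = kπ/2.
Matching y(π) = 30 gives k = 30, consistent with x(π) = 30π/2. Therefore the specific cycloid is
    x(θ) = (30/2)(θ − sin θ),   y(θ) = (30/2)(1 − cos θ).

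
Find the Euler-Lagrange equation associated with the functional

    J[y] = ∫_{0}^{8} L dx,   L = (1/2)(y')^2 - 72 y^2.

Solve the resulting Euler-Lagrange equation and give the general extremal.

The Lagrangian is L = (1/2)(y')^2 - 72 y^2.
∂L/∂y = -144y.
∂L/∂y' = y'.
The Euler-Lagrange equation d/dx(∂L/∂y') − ∂L/∂y = 0 becomes:
    y'' + 144 y = 0
General solution: y(x) = A sin(12x) + B cos(12x), where A and B are arbitrary constants fixed by the endpoint conditions.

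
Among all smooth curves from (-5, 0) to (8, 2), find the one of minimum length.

Arc-length functional: J[y] = ∫ sqrt(1 + (y')^2) dx.
Lagrangian L = sqrt(1 + (y')^2) has no explicit y dependence, so ∂L/∂y = 0 and the Euler-Lagrange equation gives
    d/dx( y' / sqrt(1 + (y')^2) ) = 0  ⇒  y' / sqrt(1 + (y')^2) = const.
Hence y' is constant, so y(x) is affine.
Fitting the endpoints (-5, 0) and (8, 2):
    slope m = (2 − 0) / (8 − (-5)) = 2/13,
    intercept c = 0 − m·(-5) = 10/13.
Extremal: y(x) = (2/13) x + 10/13.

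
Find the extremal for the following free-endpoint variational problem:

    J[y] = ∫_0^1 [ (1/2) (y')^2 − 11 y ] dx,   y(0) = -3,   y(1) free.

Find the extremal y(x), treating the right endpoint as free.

The Lagrangian L = (1/2) (y')^2 − 11 y gives
    ∂L/∂y = −11,   ∂L/∂y' = y'.
Euler-Lagrange: d/dx(y') − (−11) = 0, i.e. y'' + 11 = 0, so
    y(x) = −(11/2) x^2 + C1 x + C2.
Fixed left endpoint y(0) = -3 ⇒ C2 = -3.
The right endpoint x = 1 is free, so the natural (transversality) condition is ∂L/∂y' |_{x=1} = 0, i.e. y'(1) = 0.
Compute y'(x) = −11 x + C1, so y'(1) = −11 + C1 = 0 ⇒ C1 = 11.
Therefore the extremal is
    y(x) = −(11/2) x^2 + 11 x − 3.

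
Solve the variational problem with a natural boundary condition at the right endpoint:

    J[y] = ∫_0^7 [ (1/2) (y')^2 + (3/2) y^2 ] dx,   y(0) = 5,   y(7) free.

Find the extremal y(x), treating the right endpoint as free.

The Lagrangian L = (1/2) (y')^2 + (3/2) y^2 gives
    ∂L/∂y = 3 y,   ∂L/∂y' = y'.
Euler-Lagrange: y'' − 3 y = 0.
With k = sqrt(3), the general solution is
    y(x) = A cosh(sqrt(3) x) + B sinh(sqrt(3) x).
Fixed left endpoint y(0) = 5 ⇒ A = 5.
The right endpoint x = 7 is free, so the natural (transversality) condition is ∂L/∂y' |_{x=7} = 0, i.e. y'(7) = 0.
Compute y'(x) = A k sinh(k x) + B k cosh(k x), so
    y'(7) = A k sinh(k·7) + B k cosh(k·7) = 0
    ⇒ B = −A tanh(k·7) = − 5 tanh(sqrt(3)·7).
Therefore the extremal is
    y(x) = 5 cosh(sqrt(3) x) − 5 tanh(sqrt(3)·7) sinh(sqrt(3) x).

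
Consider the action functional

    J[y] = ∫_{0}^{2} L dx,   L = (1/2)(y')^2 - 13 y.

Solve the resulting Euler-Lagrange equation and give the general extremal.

The Lagrangian is L = (1/2)(y')^2 - 13 y.
∂L/∂y = -13.
∂L/∂y' = y'.
The Euler-Lagrange equation d/dx(∂L/∂y') − ∂L/∂y = 0 becomes:
    y'' + 13 = 0
General solution: y(x) = -(13/2) x^2 + A x + B, where A and B are arbitrary constants fixed by the endpoint conditions.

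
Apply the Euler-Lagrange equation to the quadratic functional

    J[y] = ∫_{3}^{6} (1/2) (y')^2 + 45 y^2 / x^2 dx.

The Lagrangian is L = (1/2) (y')^2 + 45 y^2 / x^2.
Compute ∂L/∂y = 90y/x^2, ∂L/∂y' = y'.
The Euler-Lagrange equation d/dx(∂L/∂y') − ∂L/∂y = 0 reduces to
    y'' − 90/x^2 · y = 0  (x > 0).
Its general solution is
    y(x) = A x^10 + B x^(-9),
with A, B fixed by the endpoint conditions.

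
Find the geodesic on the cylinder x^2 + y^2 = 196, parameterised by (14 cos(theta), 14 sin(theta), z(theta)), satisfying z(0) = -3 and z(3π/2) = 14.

Parameterise the cylinder of radius R = 14 as
    r(θ) = (14 cos θ, 14 sin θ, z(θ)).
The arc-length element is
    ds = sqrt(196 + (dz/dθ)^2) dθ,
so the Lagrangian is L = sqrt(196 + z'^2).
L depends on z' only, not on z or θ, so ∂L/∂z = 0 and
    ∂L/∂z' = z' / sqrt(196 + z'^2).
The Euler-Lagrange equation gives
    d/dθ( z' / sqrt(196 + z'^2) ) = 0,
so z' is constant. Integrating once:
    z(θ) = a θ + b,
a helix on the cylinder (a straight line when the cylinder is unrolled). The constants a, b are determined by the endpoint conditions.
With endpoint conditions z(0) = -3 and z(3π/2) = 14: from z(0) = b we get b = -3, and a·3π/2 + -3 = 14 gives a = 34/(3π), so
    z(θ) = (34/(3π)) θ − 3.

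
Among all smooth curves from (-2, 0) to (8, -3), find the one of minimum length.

Arc-length functional: J[y] = ∫ sqrt(1 + (y')^2) dx.
Lagrangian L = sqrt(1 + (y')^2) has no explicit y dependence, so ∂L/∂y = 0 and the Euler-Lagrange equation gives
    d/dx( y' / sqrt(1 + (y')^2) ) = 0  ⇒  y' / sqrt(1 + (y')^2) = const.
Hence y' is constant, so y(x) is affine.
Fitting the endpoints (-2, 0) and (8, -3):
    slope m = ((-3) − 0) / (8 − (-2)) = -3/10,
    intercept c = 0 − m·(-2) = -3/5.
Extremal: y(x) = (-3/10) x - 3/5.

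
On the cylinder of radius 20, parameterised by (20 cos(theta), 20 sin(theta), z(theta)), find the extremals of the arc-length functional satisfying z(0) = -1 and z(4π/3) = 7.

Parameterise the cylinder of radius R = 20 as
    r(θ) = (20 cos θ, 20 sin θ, z(θ)).
The arc-length element is
    ds = sqrt(400 + (dz/dθ)^2) dθ,
so the Lagrangian is L = sqrt(400 + z'^2).
L depends on z' only, not on z or θ, so ∂L/∂z = 0 and
    ∂L/∂z' = z' / sqrt(400 + z'^2).
The Euler-Lagrange equation gives
    d/dθ( z' / sqrt(400 + z'^2) ) = 0,
so z' is constant. Integrating once:
    z(θ) = a θ + b,
a helix on the cylinder (a straight line when the cylinder is unrolled). The constants a, b are determined by the endpoint conditions.
With endpoint conditions z(0) = -1 and z(4π/3) = 7: from z(0) = b we get b = -1, and a·4π/3 + -1 = 7 gives a = 6/π, so
    z(θ) = (6/π) θ − 1.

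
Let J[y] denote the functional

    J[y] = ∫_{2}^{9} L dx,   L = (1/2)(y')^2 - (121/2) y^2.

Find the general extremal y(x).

The Lagrangian is L = (1/2)(y')^2 - (121/2) y^2.
∂L/∂y = -121y.
∂L/∂y' = y'.
The Euler-Lagrange equation d/dx(∂L/∂y') − ∂L/∂y = 0 becomes:
    y'' + 121 y = 0
General solution: y(x) = A sin(11x) + B cos(11x), where A and B are arbitrary constants fixed by the endpoint conditions.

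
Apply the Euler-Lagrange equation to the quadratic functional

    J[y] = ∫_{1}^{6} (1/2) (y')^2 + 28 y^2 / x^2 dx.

The Lagrangian is L = (1/2) (y')^2 + 28 y^2 / x^2.
Compute ∂L/∂y = 56y/x^2, ∂L/∂y' = y'.
The Euler-Lagrange equation d/dx(∂L/∂y') − ∂L/∂y = 0 reduces to
    y'' − 56/x^2 · y = 0  (x > 0).
Its general solution is
    y(x) = A x^8 + B x^(-7),
with A, B fixed by the endpoint conditions.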